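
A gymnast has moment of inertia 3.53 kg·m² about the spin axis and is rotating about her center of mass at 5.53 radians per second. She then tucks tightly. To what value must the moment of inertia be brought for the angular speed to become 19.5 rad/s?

I₂ ≈ 1.00 kg·m²

Angular momentum about the spin axis is conserved since the torque about it is zero.
I₂ = I₁ω₁ / ω₂ = (3.53)(5.53) / (19.5) = 1.001 kg·m².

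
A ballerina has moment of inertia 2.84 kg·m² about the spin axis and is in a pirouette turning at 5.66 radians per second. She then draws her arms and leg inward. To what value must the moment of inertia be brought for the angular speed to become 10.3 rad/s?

I₂ ≈ 1.56 kg·m²

No external torque acts about the spin axis, so angular momentum is conserved.
I₂ = I₁ω₁ / ω₂ = (2.84)(5.66) / (10.3) = 1.561 kg·m².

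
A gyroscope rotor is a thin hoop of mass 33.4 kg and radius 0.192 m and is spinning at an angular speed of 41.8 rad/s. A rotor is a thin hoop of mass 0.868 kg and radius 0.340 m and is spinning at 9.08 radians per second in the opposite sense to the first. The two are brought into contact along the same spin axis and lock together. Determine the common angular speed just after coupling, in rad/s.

|ω_f| ≈ 38.0 rad/s

No external torque acts about the common axis, so total angular momentum is conserved.
Moments of inertia: I_A = (33.4)(0.192)² = 1.231 kg·m²; I_B = (0.868)(0.340)² = 0.1003 kg·m².
Taking A's sense as positive: L = (1.231)(41.8) − (0.1003)(9.08) = 50.56 kg·m²·rad/s.
Combined I = 1.231 + 0.1003 = 1.332 kg·m².
ω_f = L / I = 50.56 / 1.332 = 37.97 rad/s.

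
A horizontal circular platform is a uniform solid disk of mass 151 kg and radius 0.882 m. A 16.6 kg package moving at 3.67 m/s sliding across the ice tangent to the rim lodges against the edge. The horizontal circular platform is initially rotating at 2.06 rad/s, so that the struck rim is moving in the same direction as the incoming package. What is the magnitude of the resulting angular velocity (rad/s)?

About the central axle the impulsive forces during the collision are internal, so angular momentum about that axis is conserved.
I_p = ½(151)(0.882)² = 58.73 kg·m². Taking the sense of the package's angular momentum as positive, L_{package} = m v R = (16.6)(3.67)(0.882) = 53.73 kg·m²/s.
L_i = +I_p ω_p + m v R = +(58.73)(2.06) + 53.73 = 174.7 kg·m²/s.
After sticking, I_f = I_p + m R² = 58.73 + (16.6)(0.882)² = 71.65 kg·m².
ω_f = L_i / I_f = 174.7 / 71.65 = 2.439 rad/s.

|ω_f| ≈ 2.44 rad/s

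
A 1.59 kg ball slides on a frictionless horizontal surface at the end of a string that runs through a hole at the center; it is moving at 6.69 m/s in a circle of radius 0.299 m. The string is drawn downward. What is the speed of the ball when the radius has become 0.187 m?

The only horizontal force on the mass is along the cord (radial), so it exerts no torque about the hole and angular momentum m v r is conserved.
v₂ = v₁ r₁ / r₂ = (6.69)(0.299) / (0.187) = 10.70 m/s.

v₂ ≈ 10.7 m/s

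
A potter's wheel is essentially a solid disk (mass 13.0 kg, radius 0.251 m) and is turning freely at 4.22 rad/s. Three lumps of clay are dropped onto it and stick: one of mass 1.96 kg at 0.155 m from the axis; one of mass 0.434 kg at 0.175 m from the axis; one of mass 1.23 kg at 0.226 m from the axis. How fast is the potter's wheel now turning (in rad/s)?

ω_f ≈ 3.24 rad/s

No external torque acts about the axis; L_before = L_after.
I_p = ½(13.0)(0.251)² = 0.4095 kg·m².
Added inertia Σmr² = (1.96)(0.155)² + (0.434)(0.175)² + (1.23)(0.226)² = 0.1232 kg·m²; I_f = 0.4095 + 0.1232 = 0.5327 kg·m².
ω_f = I_p ω_i / I_f = (0.4095)(4.22) / 0.5327 = 3.244 rad/s.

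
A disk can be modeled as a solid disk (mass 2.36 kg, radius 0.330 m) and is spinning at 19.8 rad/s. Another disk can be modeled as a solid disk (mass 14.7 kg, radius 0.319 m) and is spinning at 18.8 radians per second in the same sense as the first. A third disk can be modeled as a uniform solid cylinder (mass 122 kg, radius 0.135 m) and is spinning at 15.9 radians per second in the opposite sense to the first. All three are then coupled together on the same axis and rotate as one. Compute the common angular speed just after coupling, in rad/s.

The coupling torques are internal; angular momentum about the shared axis is conserved.
Moments of inertia: I_A = ½(2.36)(0.330)² = 0.1285 kg·m²; I_B = ½(14.7)(0.319)² = 0.7479 kg·m²; I_C = ½(122)(0.135)² = 1.112 kg·m².
Taking A's sense as positive: L = (0.1285)(19.8) + (0.7479)(18.8) − (1.112)(15.9) = -1.071 kg·m²·rad/s.
Combined I = 0.1285 + 0.7479 + 1.112 = 1.988 kg·m².
ω_f = L / I = -1.071 / 1.988 = -0.5386 rad/s.

|ω_f| ≈ 0.539 rad/s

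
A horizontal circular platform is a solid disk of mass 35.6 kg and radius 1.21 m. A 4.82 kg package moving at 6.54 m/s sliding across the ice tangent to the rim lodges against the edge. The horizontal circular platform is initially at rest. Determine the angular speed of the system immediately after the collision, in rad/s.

|ω_f| ≈ 1.15 rad/s

About the central axle the impulsive forces during the collision are internal, so angular momentum about that axis is conserved.
I_p = ½(35.6)(1.21)² = 26.06 kg·m². Taking the sense of the package's angular momentum as positive, L_{package} = m v R = (4.82)(6.54)(1.21) = 38.14 kg·m²/s.
L_i = 0 + 38.14 = 38.14 kg·m²/s.
After sticking, I_f = I_p + m R² = 26.06 + (4.82)(1.21)² = 33.12 kg·m².
ω_f = L_i / I_f = 38.14 / 33.12 = 1.152 rad/s.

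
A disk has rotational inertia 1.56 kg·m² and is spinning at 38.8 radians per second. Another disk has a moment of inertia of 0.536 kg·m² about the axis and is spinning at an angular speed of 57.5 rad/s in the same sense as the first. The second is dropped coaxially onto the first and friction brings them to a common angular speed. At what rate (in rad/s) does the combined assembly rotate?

No external torque acts about the common axis, so total angular momentum is conserved.
Taking A's sense as positive: L = (1.560)(38.8) + (0.5360)(57.5) = 91.35 kg·m²·rad/s.
Combined I = 1.560 + 0.5360 = 2.096 kg·m².
ω_f = L / I = 91.35 / 2.096 = 43.58 rad/s.

|ω_f| ≈ 43.6 rad/s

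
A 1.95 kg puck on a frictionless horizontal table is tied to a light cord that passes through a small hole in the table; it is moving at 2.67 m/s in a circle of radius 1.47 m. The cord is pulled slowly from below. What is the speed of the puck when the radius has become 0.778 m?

The only horizontal force on the mass is along the cord (radial), so it exerts no torque about the hole and angular momentum m v r is conserved.
v₂ = v₁ r₁ / r₂ = (2.67)(1.47) / (0.778) = 5.045 m/s.

v₂ ≈ 5.04 m/s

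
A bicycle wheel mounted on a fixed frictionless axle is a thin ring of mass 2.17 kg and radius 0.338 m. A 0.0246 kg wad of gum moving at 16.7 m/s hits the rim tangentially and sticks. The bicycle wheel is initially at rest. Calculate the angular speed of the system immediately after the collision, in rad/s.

|ω_f| ≈ 0.554 rad/s

About the axle the impulsive forces during the collision are internal, so angular momentum about that axis is conserved.
I_p = (2.17)(0.338)² = 0.2479 kg·m². Taking the sense of the wad of gum's angular momentum as positive, L_{wad} = m v R = (0.0246)(16.7)(0.338) = 0.1389 kg·m²/s.
L_i = 0 + 0.1389 = 0.1389 kg·m²/s.
After sticking, I_f = I_p + m R² = 0.2479 + (0.0246)(0.338)² = 0.2507 kg·m².
ω_f = L_i / I_f = 0.1389 / 0.2507 = 0.5538 rad/s.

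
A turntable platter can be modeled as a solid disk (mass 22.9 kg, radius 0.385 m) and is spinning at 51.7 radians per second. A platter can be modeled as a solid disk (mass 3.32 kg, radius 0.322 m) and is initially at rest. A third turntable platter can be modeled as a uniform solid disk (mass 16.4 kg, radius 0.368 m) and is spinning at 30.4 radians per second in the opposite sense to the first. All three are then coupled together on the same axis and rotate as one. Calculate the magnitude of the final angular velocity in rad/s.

|ω_f| ≈ 18.1 rad/s

The coupling torques are internal; angular momentum about the shared axis is conserved.
Moments of inertia: I_A = ½(22.9)(0.385)² = 1.697 kg·m²; I_B = ½(3.32)(0.322)² = 0.1721 kg·m²; I_C = ½(16.4)(0.368)² = 1.110 kg·m².
Taking A's sense as positive: L = (1.697)(51.7) − (1.110)(30.4) = 53.99 kg·m²·rad/s.
Combined I = 1.697 + 0.1721 + 1.110 = 2.980 kg·m².
ω_f = L / I = 53.99 / 2.980 = 18.12 rad/s.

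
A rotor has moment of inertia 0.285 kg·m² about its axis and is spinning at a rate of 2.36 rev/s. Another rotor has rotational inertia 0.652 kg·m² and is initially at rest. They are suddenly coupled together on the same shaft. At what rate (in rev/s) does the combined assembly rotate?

No external torque acts about the common axis, so total angular momentum is conserved.
Taking A's sense as positive: L = (0.2850)(2.36) = 0.6726 kg·m²·rev/s.
Combined I = 0.2850 + 0.6520 = 0.9370 kg·m².
ω_f = L / I = 0.6726 / 0.9370 = 0.7178 rev/s.

|ω_f| ≈ 0.718 rev/s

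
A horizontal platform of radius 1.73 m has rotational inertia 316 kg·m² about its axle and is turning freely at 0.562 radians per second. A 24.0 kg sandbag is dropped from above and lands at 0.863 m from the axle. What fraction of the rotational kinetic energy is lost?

No external torque acts about the axle; L_before = L_after.
Added inertia Σmr² = (24.0)(0.863)² = 17.87 kg·m²; I_f = 316.0 + 17.87 = 333.9 kg·m².
ω_f = I_p ω_i / I_f = (316.0)(0.562) / 333.9 = 0.5319 rad/s.
KE_i = ½(316.0)(0.5620 rad/s)² = 49.90 J; KE_f = ½(333.9)(0.5319)² = 47.23 J.
Fraction lost = 0.05354.

fraction ≈ 0.0535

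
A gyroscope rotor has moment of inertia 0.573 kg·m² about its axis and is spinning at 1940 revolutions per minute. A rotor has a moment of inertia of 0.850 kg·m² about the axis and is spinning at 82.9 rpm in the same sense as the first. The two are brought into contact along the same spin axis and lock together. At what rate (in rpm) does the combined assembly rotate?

No external torque acts about the common axis, so total angular momentum is conserved.
Taking A's sense as positive: L = (0.5730)(1940) + (0.8500)(82.9) = 1182 kg·m²·rpm.
Combined I = 0.5730 + 0.8500 = 1.423 kg·m².
ω_f = L / I = 1182 / 1.423 = 830.7 rpm.

|ω_f| ≈ 831 rpm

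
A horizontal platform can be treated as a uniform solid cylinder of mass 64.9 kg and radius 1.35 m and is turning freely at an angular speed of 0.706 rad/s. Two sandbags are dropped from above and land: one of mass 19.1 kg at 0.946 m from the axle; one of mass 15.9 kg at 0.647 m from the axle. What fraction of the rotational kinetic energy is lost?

No external torque acts about the axle; L_before = L_after.
I_p = ½(64.9)(1.35)² = 59.14 kg·m².
Added inertia Σmr² = (19.1)(0.946)² + (15.9)(0.647)² = 23.75 kg·m²; I_f = 59.14 + 23.75 = 82.89 kg·m².
ω_f = I_p ω_i / I_f = (59.14)(0.706) / 82.89 = 0.5037 rad/s.
KE_i = ½(59.14)(0.7060 rad/s)² = 14.74 J; KE_f = ½(82.89)(0.5037)² = 10.52 J.
Fraction lost = 0.2865.

fraction ≈ 0.287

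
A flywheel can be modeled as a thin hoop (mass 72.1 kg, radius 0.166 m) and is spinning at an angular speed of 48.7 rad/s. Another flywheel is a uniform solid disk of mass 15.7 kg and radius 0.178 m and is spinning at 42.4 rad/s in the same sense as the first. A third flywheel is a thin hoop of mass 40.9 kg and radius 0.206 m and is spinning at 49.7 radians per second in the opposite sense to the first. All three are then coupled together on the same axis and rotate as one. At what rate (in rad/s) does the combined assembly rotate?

|ω_f| ≈ 5.30 rad/s

The coupling torques are internal; angular momentum about the shared axis is conserved.
Moments of inertia: I_A = (72.1)(0.166)² = 1.987 kg·m²; I_B = ½(15.7)(0.178)² = 0.2487 kg·m²; I_C = (40.9)(0.206)² = 1.736 kg·m².
Taking A's sense as positive: L = (1.987)(48.7) + (0.2487)(42.4) − (1.736)(49.7) = 21.04 kg·m²·rad/s.
Combined I = 1.987 + 0.2487 + 1.736 = 3.971 kg·m².
ω_f = L / I = 21.04 / 3.971 = 5.299 rad/s.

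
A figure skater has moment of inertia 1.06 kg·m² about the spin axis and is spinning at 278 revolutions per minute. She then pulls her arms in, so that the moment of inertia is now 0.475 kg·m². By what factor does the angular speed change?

Angular momentum about the spin axis is conserved since the torque about it is zero.
ω₂/ω₁ = I₁/I₂ = 1.060 / 0.4750 = 2.232.

ω₂/ω₁ ≈ 2.23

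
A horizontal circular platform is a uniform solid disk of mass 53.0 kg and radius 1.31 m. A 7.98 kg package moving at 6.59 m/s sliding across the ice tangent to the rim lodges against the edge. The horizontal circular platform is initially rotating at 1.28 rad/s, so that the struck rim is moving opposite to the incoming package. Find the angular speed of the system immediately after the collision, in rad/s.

The axle reaction passes through the central axle and exerts no torque about it; angular momentum about the central axle is conserved through the impact.
I_p = ½(53.0)(1.31)² = 45.48 kg·m². Taking the sense of the package's angular momentum as positive, L_{package} = m v R = (7.98)(6.59)(1.31) = 68.89 kg·m²/s.
L_i = −I_p ω_p + m v R = −(45.48)(1.28) + 68.89 = 10.68 kg·m²/s.
After sticking, I_f = I_p + m R² = 45.48 + (7.98)(1.31)² = 59.17 kg·m².
ω_f = L_i / I_f = 10.68 / 59.17 = 0.1805 rad/s.

|ω_f| ≈ 0.181 rad/s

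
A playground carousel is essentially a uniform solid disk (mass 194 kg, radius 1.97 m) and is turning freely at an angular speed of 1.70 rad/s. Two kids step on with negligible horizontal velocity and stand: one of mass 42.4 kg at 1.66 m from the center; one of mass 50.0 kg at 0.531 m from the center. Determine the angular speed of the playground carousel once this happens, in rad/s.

ω_f ≈ 1.26 rad/s

The added mass arrives with no angular momentum about the center, and any external torque about the center is negligible, so the system's angular momentum is conserved.
I_p = ½(194)(1.97)² = 376.4 kg·m².
Added inertia Σmr² = (42.4)(1.66)² + (50.0)(0.531)² = 130.9 kg·m²; I_f = 376.4 + 130.9 = 507.4 kg·m².
ω_f = I_p ω_i / I_f = (376.4)(1.70) / 507.4 = 1.261 rad/s.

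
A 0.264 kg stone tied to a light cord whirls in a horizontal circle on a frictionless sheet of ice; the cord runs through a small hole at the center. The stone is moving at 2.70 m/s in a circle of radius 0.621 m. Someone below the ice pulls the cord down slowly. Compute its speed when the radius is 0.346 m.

v₂ ≈ 4.85 m/s

Central (radial) force ⇒ zero torque about the center ⇒ m v r is constant.
v₂ = v₁ r₁ / r₂ = (2.70)(0.621) / (0.346) = 4.846 m/s.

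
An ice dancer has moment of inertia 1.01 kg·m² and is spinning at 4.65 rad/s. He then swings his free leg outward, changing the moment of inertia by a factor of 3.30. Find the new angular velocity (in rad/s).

Angular momentum about the spin axis is conserved since the torque about it is zero.
I₂ = 3.30 × 1.01 = 3.333 kg·m².
ω₂ = I₁ω₁ / I₂ = (1.010)(4.65 rad/s) / (3.333) = 1.409 rad/s.

ω₂ ≈ 1.41 rad/s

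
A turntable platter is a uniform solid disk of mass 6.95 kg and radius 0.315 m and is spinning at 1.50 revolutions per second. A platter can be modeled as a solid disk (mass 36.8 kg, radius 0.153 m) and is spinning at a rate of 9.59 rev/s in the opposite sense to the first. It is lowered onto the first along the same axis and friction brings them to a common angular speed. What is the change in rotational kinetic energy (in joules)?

The coupling torques are internal; angular momentum about the shared axis is conserved.
Moments of inertia: I_A = ½(6.95)(0.315)² = 0.3448 kg·m²; I_B = ½(36.8)(0.153)² = 0.4307 kg·m².
Taking A's sense as positive: L = (0.3448)(1.50) − (0.4307)(9.59) = -3.613 kg·m²·rev/s.
Combined I = 0.3448 + 0.4307 = 0.7755 kg·m².
ω_f = L / I = -3.613 / 0.7755 = -4.659 rev/s.
KE_i = ½ΣIω² = 797.2 J; KE_f = ½(0.7755)(29.28)² = 332.3 J.

ΔKE ≈ -465 J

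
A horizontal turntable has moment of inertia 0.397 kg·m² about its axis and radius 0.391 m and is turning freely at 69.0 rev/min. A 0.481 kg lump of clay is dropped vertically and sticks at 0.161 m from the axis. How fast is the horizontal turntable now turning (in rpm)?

ω_f ≈ 66.9 rpm

No external torque acts about the axis; L_before = L_after.
Added inertia Σmr² = (0.481)(0.161)² = 0.01247 kg·m²; I_f = 0.3970 + 0.01247 = 0.4095 kg·m².
ω_f = I_p ω_i / I_f = (0.3970)(69.0) / 0.4095 = 66.90 rpm.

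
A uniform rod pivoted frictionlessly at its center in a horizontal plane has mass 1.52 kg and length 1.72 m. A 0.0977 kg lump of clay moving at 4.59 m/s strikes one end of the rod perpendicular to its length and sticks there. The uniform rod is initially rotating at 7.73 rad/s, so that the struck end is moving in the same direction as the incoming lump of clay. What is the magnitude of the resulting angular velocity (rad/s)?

|ω_f| ≈ 7.34 rad/s

About the pivot the impulsive forces during the collision are internal, so angular momentum about that axis is conserved.
I_p = (1/12)(1.52)(1.72)² = 0.3747 kg·m². Taking the sense of the lump of clay's angular momentum as positive, L_{lump} = m v R = (0.0977)(4.59)(1.72/2) = 0.3857 kg·m²/s.
L_i = +I_p ω_p + m v R = +(0.3747)(7.73) + 0.3857 = 3.282 kg·m²/s.
After sticking, I_f = I_p + m R² = 0.3747 + (0.0977)(1.72/2)² = 0.4470 kg·m².
ω_f = L_i / I_f = 3.282 / 0.4470 = 7.343 rad/s.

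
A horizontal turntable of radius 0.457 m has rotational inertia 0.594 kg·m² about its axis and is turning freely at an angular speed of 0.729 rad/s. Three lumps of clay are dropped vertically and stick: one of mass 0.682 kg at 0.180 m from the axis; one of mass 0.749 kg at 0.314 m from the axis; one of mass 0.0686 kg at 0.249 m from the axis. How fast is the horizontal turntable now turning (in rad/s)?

ω_f ≈ 0.624 rad/s

The added mass arrives with no angular momentum about the axis, and any external torque about the axis is negligible, so the system's angular momentum is conserved.
Added inertia Σmr² = (0.682)(0.180)² + (0.749)(0.314)² + (0.0686)(0.249)² = 0.1002 kg·m²; I_f = 0.5940 + 0.1002 = 0.6942 kg·m².
ω_f = I_p ω_i / I_f = (0.5940)(0.729) / 0.6942 = 0.6238 rad/s.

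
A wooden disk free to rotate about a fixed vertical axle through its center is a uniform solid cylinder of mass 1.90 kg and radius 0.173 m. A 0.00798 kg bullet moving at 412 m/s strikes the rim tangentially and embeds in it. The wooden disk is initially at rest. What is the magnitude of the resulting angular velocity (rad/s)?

|ω_f| ≈ 19.8 rad/s

The axle reaction passes through the axle and exerts no torque about it; angular momentum about the axle is conserved through the impact.
I_p = ½(1.90)(0.173)² = 0.02843 kg·m². Taking the sense of the bullet's angular momentum as positive, L_{bullet} = m v R = (0.00798)(412)(0.173) = 0.5688 kg·m²/s.
L_i = 0 + 0.5688 = 0.5688 kg·m²/s.
After sticking, I_f = I_p + m R² = 0.02843 + (0.00798)(0.173)² = 0.02867 kg·m².
ω_f = L_i / I_f = 0.5688 / 0.02867 = 19.84 rad/s.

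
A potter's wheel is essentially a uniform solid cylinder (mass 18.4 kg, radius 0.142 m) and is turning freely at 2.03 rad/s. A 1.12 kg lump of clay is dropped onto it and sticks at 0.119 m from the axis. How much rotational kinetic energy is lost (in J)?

energy lost ≈ 0.0301 J

The added mass arrives with no angular momentum about the axis, and any external torque about the axis is negligible, so the system's angular momentum is conserved.
I_p = ½(18.4)(0.142)² = 0.1855 kg·m².
Added inertia Σmr² = (1.12)(0.119)² = 0.01586 kg·m²; I_f = 0.1855 + 0.01586 = 0.2014 kg·m².
ω_f = I_p ω_i / I_f = (0.1855)(2.03) / 0.2014 = 1.870 rad/s.
KE_i = ½(0.1855)(2.030 rad/s)² = 0.3822 J; KE_f = ½(0.2014)(1.870)² = 0.3521 J.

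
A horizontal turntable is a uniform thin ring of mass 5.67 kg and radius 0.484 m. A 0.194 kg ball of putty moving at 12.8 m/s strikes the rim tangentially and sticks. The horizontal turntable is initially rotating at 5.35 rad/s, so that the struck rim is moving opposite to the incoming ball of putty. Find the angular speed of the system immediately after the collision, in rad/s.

The axle reaction passes through the axle and exerts no torque about it; angular momentum about the axle is conserved through the impact.
I_p = (5.67)(0.484)² = 1.328 kg·m². Taking the sense of the ball of putty's angular momentum as positive, L_{ball} = m v R = (0.194)(12.8)(0.484) = 1.202 kg·m²/s.
L_i = −I_p ω_p + m v R = −(1.328)(5.35) + 1.202 = -5.904 kg·m²/s.
After sticking, I_f = I_p + m R² = 1.328 + (0.194)(0.484)² = 1.374 kg·m².
ω_f = L_i / I_f = -5.904 / 1.374 = -4.298 rad/s.

|ω_f| ≈ 4.30 rad/s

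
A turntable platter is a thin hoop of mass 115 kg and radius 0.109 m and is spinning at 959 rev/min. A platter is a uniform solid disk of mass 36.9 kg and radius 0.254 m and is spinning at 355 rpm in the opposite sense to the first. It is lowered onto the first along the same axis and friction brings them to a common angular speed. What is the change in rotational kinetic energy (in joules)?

ΔKE ≈ -6020 J

No external torque acts about the common axis, so total angular momentum is conserved.
Moments of inertia: I_A = (115)(0.109)² = 1.366 kg·m²; I_B = ½(36.9)(0.254)² = 1.190 kg·m².
Taking A's sense as positive: L = (1.366)(959) − (1.190)(355) = 887.7 kg·m²·rpm.
Combined I = 1.366 + 1.190 = 2.557 kg·m².
ω_f = L / I = 887.7 / 2.557 = 347.2 rpm.
KE_i = ½ΣIω² = 7712 J; KE_f = ½(2.557)(36.36)² = 1690 J.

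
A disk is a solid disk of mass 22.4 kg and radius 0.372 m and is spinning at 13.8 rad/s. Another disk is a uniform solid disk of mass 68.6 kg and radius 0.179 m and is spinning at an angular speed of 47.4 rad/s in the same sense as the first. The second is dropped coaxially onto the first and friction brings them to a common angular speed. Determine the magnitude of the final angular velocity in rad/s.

The coupling torques are internal; angular momentum about the shared axis is conserved.
Moments of inertia: I_A = ½(22.4)(0.372)² = 1.550 kg·m²; I_B = ½(68.6)(0.179)² = 1.099 kg·m².
Taking A's sense as positive: L = (1.550)(13.8) + (1.099)(47.4) = 73.48 kg·m²·rad/s.
Combined I = 1.550 + 1.099 = 2.649 kg·m².
ω_f = L / I = 73.48 / 2.649 = 27.74 rad/s.

|ω_f| ≈ 27.7 rad/s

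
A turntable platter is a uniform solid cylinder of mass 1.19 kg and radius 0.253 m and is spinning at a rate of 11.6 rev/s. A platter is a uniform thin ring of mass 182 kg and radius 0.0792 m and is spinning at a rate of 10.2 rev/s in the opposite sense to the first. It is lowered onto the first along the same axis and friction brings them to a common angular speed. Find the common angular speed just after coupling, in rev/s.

No external torque acts about the common axis, so total angular momentum is conserved.
Moments of inertia: I_A = ½(1.19)(0.253)² = 0.03809 kg·m²; I_B = (182)(0.0792)² = 1.142 kg·m².
Taking A's sense as positive: L = (0.03809)(11.6) − (1.142)(10.2) = -11.20 kg·m²·rev/s.
Combined I = 0.03809 + 1.142 = 1.180 kg·m².
ω_f = L / I = -11.20 / 1.180 = -9.496 rev/s.

|ω_f| ≈ 9.50 rev/s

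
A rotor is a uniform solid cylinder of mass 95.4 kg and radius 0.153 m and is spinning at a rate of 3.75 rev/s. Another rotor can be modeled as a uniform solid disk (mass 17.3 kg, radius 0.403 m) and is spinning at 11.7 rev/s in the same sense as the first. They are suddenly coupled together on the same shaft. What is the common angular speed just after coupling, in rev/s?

No external torque acts about the common axis, so total angular momentum is conserved.
Moments of inertia: I_A = ½(95.4)(0.153)² = 1.117 kg·m²; I_B = ½(17.3)(0.403)² = 1.405 kg·m².
Taking A's sense as positive: L = (1.117)(3.75) + (1.405)(11.7) = 20.62 kg·m²·rev/s.
Combined I = 1.117 + 1.405 = 2.521 kg·m².
ω_f = L / I = 20.62 / 2.521 = 8.179 rev/s.

|ω_f| ≈ 8.18 rev/s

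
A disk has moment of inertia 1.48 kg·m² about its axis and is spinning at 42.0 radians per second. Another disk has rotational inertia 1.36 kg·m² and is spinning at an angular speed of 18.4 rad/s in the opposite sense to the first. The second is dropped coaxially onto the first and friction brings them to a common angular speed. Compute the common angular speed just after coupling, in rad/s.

|ω_f| ≈ 13.1 rad/s

The coupling torques are internal; angular momentum about the shared axis is conserved.
Taking A's sense as positive: L = (1.480)(42.0) − (1.360)(18.4) = 37.14 kg·m²·rad/s.
Combined I = 1.480 + 1.360 = 2.840 kg·m².
ω_f = L / I = 37.14 / 2.840 = 13.08 rad/s.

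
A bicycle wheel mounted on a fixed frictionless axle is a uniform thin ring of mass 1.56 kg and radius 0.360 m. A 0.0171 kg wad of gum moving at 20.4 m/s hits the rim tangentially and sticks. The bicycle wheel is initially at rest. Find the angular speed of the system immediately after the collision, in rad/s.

|ω_f| ≈ 0.614 rad/s

About the axle the impulsive forces during the collision are internal, so angular momentum about that axis is conserved.
I_p = (1.56)(0.360)² = 0.2022 kg·m². Taking the sense of the wad of gum's angular momentum as positive, L_{wad} = m v R = (0.0171)(20.4)(0.360) = 0.1256 kg·m²/s.
L_i = 0 + 0.1256 = 0.1256 kg·m²/s.
After sticking, I_f = I_p + m R² = 0.2022 + (0.0171)(0.360)² = 0.2044 kg·m².
ω_f = L_i / I_f = 0.1256 / 0.2044 = 0.6144 rad/s.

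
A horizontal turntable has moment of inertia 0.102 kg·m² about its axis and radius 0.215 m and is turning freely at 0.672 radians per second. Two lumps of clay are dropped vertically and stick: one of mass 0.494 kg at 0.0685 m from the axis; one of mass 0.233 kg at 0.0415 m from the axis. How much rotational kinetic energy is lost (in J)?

No external torque acts about the axis; L_before = L_after.
Added inertia Σmr² = (0.494)(0.0685)² + (0.233)(0.0415)² = 0.002719 kg·m²; I_f = 0.1020 + 0.002719 = 0.1047 kg·m².
ω_f = I_p ω_i / I_f = (0.1020)(0.672) / 0.1047 = 0.6546 rad/s.
KE_i = ½(0.1020)(0.6720 rad/s)² = 0.02303 J; KE_f = ½(0.1047)(0.6546)² = 0.02243 J.

energy lost ≈ 0.000598 J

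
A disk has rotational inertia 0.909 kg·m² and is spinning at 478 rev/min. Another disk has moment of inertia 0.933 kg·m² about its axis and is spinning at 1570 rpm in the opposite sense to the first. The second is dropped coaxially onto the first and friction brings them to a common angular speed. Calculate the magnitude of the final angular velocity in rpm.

The coupling torques are internal; angular momentum about the shared axis is conserved.
Taking A's sense as positive: L = (0.9090)(478) − (0.9330)(1570) = -1030 kg·m²·rpm.
Combined I = 0.9090 + 0.9330 = 1.842 kg·m².
ω_f = L / I = -1030 / 1.842 = -559.3 rpm.

|ω_f| ≈ 559 rpm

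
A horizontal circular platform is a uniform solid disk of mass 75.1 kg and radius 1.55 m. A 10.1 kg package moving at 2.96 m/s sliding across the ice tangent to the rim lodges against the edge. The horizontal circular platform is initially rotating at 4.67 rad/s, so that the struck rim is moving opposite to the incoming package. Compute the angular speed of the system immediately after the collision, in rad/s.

About the central axle the impulsive forces during the collision are internal, so angular momentum about that axis is conserved.
I_p = ½(75.1)(1.55)² = 90.21 kg·m². Taking the sense of the package's angular momentum as positive, L_{package} = m v R = (10.1)(2.96)(1.55) = 46.34 kg·m²/s.
L_i = −I_p ω_p + m v R = −(90.21)(4.67) + 46.34 = -375.0 kg·m²/s.
After sticking, I_f = I_p + m R² = 90.21 + (10.1)(1.55)² = 114.5 kg·m².
ω_f = L_i / I_f = -375.0 / 114.5 = -3.275 rad/s.

|ω_f| ≈ 3.28 rad/s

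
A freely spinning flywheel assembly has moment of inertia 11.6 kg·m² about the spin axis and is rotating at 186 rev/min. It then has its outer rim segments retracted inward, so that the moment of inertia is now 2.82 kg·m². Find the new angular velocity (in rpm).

ω₂ ≈ 765 rpm

With no external torque about the axis, L is conserved: I₁ω₁ = I₂ω₂.
ω₂ = I₁ω₁ / I₂ = (11.60)(186 rpm) / (2.820) = 765.1 rpm.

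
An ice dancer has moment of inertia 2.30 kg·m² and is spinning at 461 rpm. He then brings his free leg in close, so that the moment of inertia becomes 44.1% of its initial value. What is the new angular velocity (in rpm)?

No external torque acts about the spin axis, so angular momentum is conserved.
I₂ = 0.441 × 2.30 = 1.014 kg·m².
ω₂ = I₁ω₁ / I₂ = (2.300)(461 rpm) / (1.014) = 1045 rpm.

ω₂ ≈ 1050 rpm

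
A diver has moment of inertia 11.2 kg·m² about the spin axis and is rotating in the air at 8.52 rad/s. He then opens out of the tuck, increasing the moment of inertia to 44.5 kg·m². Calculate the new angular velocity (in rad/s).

ω₂ ≈ 2.14 rad/s

With no external torque about the axis, L is conserved: I₁ω₁ = I₂ω₂.
ω₂ = I₁ω₁ / I₂ = (11.20)(8.52 rad/s) / (44.50) = 2.144 rad/s.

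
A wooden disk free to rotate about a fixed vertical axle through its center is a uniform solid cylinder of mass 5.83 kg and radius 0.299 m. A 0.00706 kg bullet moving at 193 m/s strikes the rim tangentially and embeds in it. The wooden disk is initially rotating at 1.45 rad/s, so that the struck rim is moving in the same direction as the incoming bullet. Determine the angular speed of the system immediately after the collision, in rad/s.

The axle reaction passes through the axle and exerts no torque about it; angular momentum about the axle is conserved through the impact.
I_p = ½(5.83)(0.299)² = 0.2606 kg·m². Taking the sense of the bullet's angular momentum as positive, L_{bullet} = m v R = (0.00706)(193)(0.299) = 0.4074 kg·m²/s.
L_i = +I_p ω_p + m v R = +(0.2606)(1.45) + 0.4074 = 0.7853 kg·m²/s.
After sticking, I_f = I_p + m R² = 0.2606 + (0.00706)(0.299)² = 0.2612 kg·m².
ω_f = L_i / I_f = 0.7853 / 0.2612 = 3.006 rad/s.

|ω_f| ≈ 3.01 rad/s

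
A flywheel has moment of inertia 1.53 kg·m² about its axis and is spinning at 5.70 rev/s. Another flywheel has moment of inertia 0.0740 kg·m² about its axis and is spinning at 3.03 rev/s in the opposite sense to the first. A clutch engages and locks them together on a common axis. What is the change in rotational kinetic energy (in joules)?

ΔKE ≈ -106 J

No external torque acts about the common axis, so total angular momentum is conserved.
Taking A's sense as positive: L = (1.530)(5.70) − (0.07400)(3.03) = 8.497 kg·m²·rev/s.
Combined I = 1.530 + 0.07400 = 1.604 kg·m².
ω_f = L / I = 8.497 / 1.604 = 5.297 rev/s.
KE_i = ½ΣIω² = 994.6 J; KE_f = ½(1.604)(33.28)² = 888.5 J.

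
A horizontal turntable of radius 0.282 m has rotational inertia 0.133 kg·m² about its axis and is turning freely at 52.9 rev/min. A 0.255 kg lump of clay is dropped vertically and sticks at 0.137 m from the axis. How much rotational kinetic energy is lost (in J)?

energy lost ≈ 0.0709 J

The added mass arrives with no angular momentum about the axis, and any external torque about the axis is negligible, so the system's angular momentum is conserved.
Added inertia Σmr² = (0.255)(0.137)² = 0.004786 kg·m²; I_f = 0.1330 + 0.004786 = 0.1378 kg·m².
ω_f = I_p ω_i / I_f = (0.1330)(52.9) / 0.1378 = 51.06 rpm.
KE_i = ½(0.1330)(5.540 rad/s)² = 2.041 J; KE_f = ½(0.1378)(5.347)² = 1.970 J.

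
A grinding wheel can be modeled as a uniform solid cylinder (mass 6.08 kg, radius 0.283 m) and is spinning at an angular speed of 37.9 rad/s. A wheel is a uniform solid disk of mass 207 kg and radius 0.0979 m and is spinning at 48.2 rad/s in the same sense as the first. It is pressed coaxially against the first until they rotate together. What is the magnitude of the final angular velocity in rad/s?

No external torque acts about the common axis, so total angular momentum is conserved.
Moments of inertia: I_A = ½(6.08)(0.283)² = 0.2435 kg·m²; I_B = ½(207)(0.0979)² = 0.9920 kg·m².
Taking A's sense as positive: L = (0.2435)(37.9) + (0.9920)(48.2) = 57.04 kg·m²·rad/s.
Combined I = 0.2435 + 0.9920 = 1.235 kg·m².
ω_f = L / I = 57.04 / 1.235 = 46.17 rad/s.

|ω_f| ≈ 46.2 rad/s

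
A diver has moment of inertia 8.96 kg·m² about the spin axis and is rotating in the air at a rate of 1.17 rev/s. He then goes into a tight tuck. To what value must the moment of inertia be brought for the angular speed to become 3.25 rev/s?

I₂ ≈ 3.23 kg·m²

With no external torque about the axis, L is conserved: I₁ω₁ = I₂ω₂.
I₂ = I₁ω₁ / ω₂ = (8.96)(1.17) / (3.25) = 3.226 kg·m².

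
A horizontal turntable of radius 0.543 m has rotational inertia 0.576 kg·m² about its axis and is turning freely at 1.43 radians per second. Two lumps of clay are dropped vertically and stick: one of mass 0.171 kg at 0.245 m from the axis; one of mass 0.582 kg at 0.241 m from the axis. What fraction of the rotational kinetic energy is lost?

The added mass arrives with no angular momentum about the axis, and any external torque about the axis is negligible, so the system's angular momentum is conserved.
Added inertia Σmr² = (0.171)(0.245)² + (0.582)(0.241)² = 0.04407 kg·m²; I_f = 0.5760 + 0.04407 = 0.6201 kg·m².
ω_f = I_p ω_i / I_f = (0.5760)(1.43) / 0.6201 = 1.328 rad/s.
KE_i = ½(0.5760)(1.430 rad/s)² = 0.5889 J; KE_f = ½(0.6201)(1.328)² = 0.5471 J.
Fraction lost = 0.07107.

fraction ≈ 0.0711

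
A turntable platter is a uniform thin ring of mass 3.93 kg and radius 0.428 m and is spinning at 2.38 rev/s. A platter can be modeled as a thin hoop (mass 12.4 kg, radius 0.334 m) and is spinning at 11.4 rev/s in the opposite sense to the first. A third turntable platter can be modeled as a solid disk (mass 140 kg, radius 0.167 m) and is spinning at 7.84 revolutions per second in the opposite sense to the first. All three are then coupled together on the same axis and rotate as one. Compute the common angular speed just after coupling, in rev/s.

The coupling torques are internal; angular momentum about the shared axis is conserved.
Moments of inertia: I_A = (3.93)(0.428)² = 0.7199 kg·m²; I_B = (12.4)(0.334)² = 1.383 kg·m²; I_C = ½(140)(0.167)² = 1.952 kg·m².
Taking A's sense as positive: L = (0.7199)(2.38) − (1.383)(11.4) − (1.952)(7.84) = -29.36 kg·m²·rev/s.
Combined I = 0.7199 + 1.383 + 1.952 = 4.055 kg·m².
ω_f = L / I = -29.36 / 4.055 = -7.240 rev/s.

|ω_f| ≈ 7.24 rev/s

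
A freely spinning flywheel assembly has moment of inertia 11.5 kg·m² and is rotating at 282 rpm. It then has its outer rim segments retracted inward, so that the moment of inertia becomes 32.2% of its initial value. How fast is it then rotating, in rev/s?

Angular momentum about the spin axis is conserved since the torque about it is zero.
I₂ = 0.322 × 11.5 = 3.703 kg·m².
ω₂ = I₁ω₁ / I₂ = (11.50)(282 rpm) / (3.703) = 875.8 rpm = 14.60 rev/s.

ω₂ ≈ 14.6 rev/s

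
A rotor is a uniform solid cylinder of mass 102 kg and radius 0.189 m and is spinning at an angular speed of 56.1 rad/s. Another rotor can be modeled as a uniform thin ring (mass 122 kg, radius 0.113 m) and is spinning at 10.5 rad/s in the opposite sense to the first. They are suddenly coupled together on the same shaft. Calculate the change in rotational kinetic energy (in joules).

The coupling torques are internal; angular momentum about the shared axis is conserved.
Moments of inertia: I_A = ½(102)(0.189)² = 1.822 kg·m²; I_B = (122)(0.113)² = 1.558 kg·m².
Taking A's sense as positive: L = (1.822)(56.1) − (1.558)(10.5) = 85.84 kg·m²·rad/s.
Combined I = 1.822 + 1.558 = 3.380 kg·m².
ω_f = L / I = 85.84 / 3.380 = 25.40 rad/s.
KE_i = ½ΣIω² = 2953 J; KE_f = ½(3.380)(25.40)² = 1090 J.

ΔKE ≈ -1860 J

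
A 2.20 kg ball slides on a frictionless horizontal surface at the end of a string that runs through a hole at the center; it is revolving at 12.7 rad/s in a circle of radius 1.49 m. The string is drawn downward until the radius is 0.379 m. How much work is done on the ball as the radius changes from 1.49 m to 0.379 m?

W ≈ 5690 J

The constraining force is radial, so m r² ω about the center is conserved.
ω₂ = ω₁ (r₁/r₂)² = (12.7)(1.49/0.379)² = 196.3 rad/s.
W = ΔKE = ½m(v₂² − v₁²) = 5694 J.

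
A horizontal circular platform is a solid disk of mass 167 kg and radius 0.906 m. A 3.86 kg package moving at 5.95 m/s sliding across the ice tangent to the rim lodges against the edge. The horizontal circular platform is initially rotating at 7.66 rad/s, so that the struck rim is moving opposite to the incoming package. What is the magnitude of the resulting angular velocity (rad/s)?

|ω_f| ≈ 7.03 rad/s

About the central axle the impulsive forces during the collision are internal, so angular momentum about that axis is conserved.
I_p = ½(167)(0.906)² = 68.54 kg·m². Taking the sense of the package's angular momentum as positive, L_{package} = m v R = (3.86)(5.95)(0.906) = 20.81 kg·m²/s.
L_i = −I_p ω_p + m v R = −(68.54)(7.66) + 20.81 = -504.2 kg·m²/s.
After sticking, I_f = I_p + m R² = 68.54 + (3.86)(0.906)² = 71.71 kg·m².
ω_f = L_i / I_f = -504.2 / 71.71 = -7.031 rad/s.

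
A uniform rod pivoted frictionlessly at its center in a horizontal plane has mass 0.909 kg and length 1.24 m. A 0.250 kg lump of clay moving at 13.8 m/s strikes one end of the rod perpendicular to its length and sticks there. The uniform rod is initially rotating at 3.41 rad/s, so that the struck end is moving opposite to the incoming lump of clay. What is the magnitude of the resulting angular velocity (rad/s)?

The axle reaction passes through the pivot and exerts no torque about it; angular momentum about the pivot is conserved through the impact.
I_p = (1/12)(0.909)(1.24)² = 0.1165 kg·m². Taking the sense of the lump of clay's angular momentum as positive, L_{lump} = m v R = (0.250)(13.8)(1.24/2) = 2.139 kg·m²/s.
L_i = −I_p ω_p + m v R = −(0.1165)(3.41) + 2.139 = 1.742 kg·m²/s.
After sticking, I_f = I_p + m R² = 0.1165 + (0.250)(1.24/2)² = 0.2126 kg·m².
ω_f = L_i / I_f = 1.742 / 0.2126 = 8.194 rad/s.

|ω_f| ≈ 8.19 rad/s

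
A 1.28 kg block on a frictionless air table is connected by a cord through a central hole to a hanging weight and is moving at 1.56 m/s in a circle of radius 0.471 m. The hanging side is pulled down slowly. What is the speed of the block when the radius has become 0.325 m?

The only horizontal force on the mass is along the cord (radial), so it exerts no torque about the hole and angular momentum m v r is conserved.
v₂ = v₁ r₁ / r₂ = (1.56)(0.471) / (0.325) = 2.261 m/s.

v₂ ≈ 2.26 m/s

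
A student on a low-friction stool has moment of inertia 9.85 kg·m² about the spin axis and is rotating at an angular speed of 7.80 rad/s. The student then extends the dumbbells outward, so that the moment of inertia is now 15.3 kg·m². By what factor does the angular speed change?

With no external torque about the axis, L is conserved: I₁ω₁ = I₂ω₂.
ω₂/ω₁ = I₁/I₂ = 9.850 / 15.30 = 0.6438.

ω₂/ω₁ ≈ 0.644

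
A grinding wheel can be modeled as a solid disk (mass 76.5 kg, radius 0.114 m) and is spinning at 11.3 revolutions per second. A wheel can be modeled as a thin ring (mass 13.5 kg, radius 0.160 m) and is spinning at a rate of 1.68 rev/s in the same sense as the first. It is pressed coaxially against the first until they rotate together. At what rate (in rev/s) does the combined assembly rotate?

No external torque acts about the common axis, so total angular momentum is conserved.
Moments of inertia: I_A = ½(76.5)(0.114)² = 0.4971 kg·m²; I_B = (13.5)(0.160)² = 0.3456 kg·m².
Taking A's sense as positive: L = (0.4971)(11.3) + (0.3456)(1.68) = 6.198 kg·m²·rev/s.
Combined I = 0.4971 + 0.3456 = 0.8427 kg·m².
ω_f = L / I = 6.198 / 0.8427 = 7.355 rev/s.

|ω_f| ≈ 7.35 rev/s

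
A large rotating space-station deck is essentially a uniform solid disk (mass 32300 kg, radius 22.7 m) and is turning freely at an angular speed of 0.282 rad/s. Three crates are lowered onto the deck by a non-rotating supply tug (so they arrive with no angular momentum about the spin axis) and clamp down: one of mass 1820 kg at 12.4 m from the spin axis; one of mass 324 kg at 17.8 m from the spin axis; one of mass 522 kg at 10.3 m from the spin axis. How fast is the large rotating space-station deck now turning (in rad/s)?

The added mass arrives with no angular momentum about the spin axis, and any external torque about the spin axis is negligible, so the system's angular momentum is conserved.
I_p = ½(32300)(22.7)² = 8.322e+06 kg·m².
Added inertia Σmr² = (1820)(12.4)² + (324)(17.8)² + (522)(10.3)² = 4.379e+05 kg·m²; I_f = 8.322e+06 + 4.379e+05 = 8.760e+06 kg·m².
ω_f = I_p ω_i / I_f = (8.322e+06)(0.282) / 8.760e+06 = 0.2679 rad/s.

ω_f ≈ 0.268 rad/s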